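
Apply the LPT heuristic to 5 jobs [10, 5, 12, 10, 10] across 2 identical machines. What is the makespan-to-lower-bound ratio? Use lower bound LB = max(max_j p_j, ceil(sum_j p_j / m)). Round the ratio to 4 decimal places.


LPT order: [12, 10, 10, 10, 5]
Machine loads after assignment: [22, 25]
LPT makespan = 25
Lower bound = max(max_job, ceil(total/2)) = max(12, 24) = 24
Ratio = 25 / 24 = 1.0417

1.0417


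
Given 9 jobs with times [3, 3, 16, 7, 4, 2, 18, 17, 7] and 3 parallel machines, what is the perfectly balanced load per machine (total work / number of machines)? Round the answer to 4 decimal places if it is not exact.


Total processing time = 3 + 3 + 16 + 7 + 4 + 2 + 18 + 17 + 7 = 77
Number of machines = 3
Ideal balanced load = 77 / 3 = 25.6667

25.6667


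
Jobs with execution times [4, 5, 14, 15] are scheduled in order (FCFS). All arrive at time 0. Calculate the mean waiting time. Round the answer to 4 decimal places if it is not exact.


FCFS order (as given): [4, 5, 14, 15]
Waiting times:
  Job 1: wait = 0
  Job 2: wait = 4
  Job 3: wait = 9
  Job 4: wait = 23
Sum of waiting times = 36
Average waiting time = 36/4 = 9.0

9.0


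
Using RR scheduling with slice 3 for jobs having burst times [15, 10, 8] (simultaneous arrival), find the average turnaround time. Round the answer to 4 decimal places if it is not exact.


Time quantum = 3
Execution trace:
  J1 runs 3 units, time = 3
  J2 runs 3 units, time = 6
  J3 runs 3 units, time = 9
  J1 runs 3 units, time = 12
  J2 runs 3 units, time = 15
  J3 runs 3 units, time = 18
  J1 runs 3 units, time = 21
  J2 runs 3 units, time = 24
  J3 runs 2 units, time = 26
  J1 runs 3 units, time = 29
  J2 runs 1 units, time = 30
  J1 runs 3 units, time = 33
Finish times: [33, 30, 26]
Average turnaround = 89/3 = 29.6667

29.6667


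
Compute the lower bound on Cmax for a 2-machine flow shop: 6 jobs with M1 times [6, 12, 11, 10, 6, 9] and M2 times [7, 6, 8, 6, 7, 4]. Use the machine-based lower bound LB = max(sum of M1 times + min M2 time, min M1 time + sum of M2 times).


LB1 = sum(M1 times) + min(M2 times) = 54 + 4 = 58
LB2 = min(M1 times) + sum(M2 times) = 6 + 38 = 44
Lower bound = max(LB1, LB2) = max(58, 44) = 58

58


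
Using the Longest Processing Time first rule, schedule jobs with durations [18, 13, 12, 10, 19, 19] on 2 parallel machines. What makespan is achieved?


Sort jobs in decreasing order (LPT): [19, 19, 18, 13, 12, 10]
Assign each job to the least loaded machine:
  Machine 1: jobs [19, 18, 10], load = 47
  Machine 2: jobs [19, 13, 12], load = 44
Makespan = max load = 47

47


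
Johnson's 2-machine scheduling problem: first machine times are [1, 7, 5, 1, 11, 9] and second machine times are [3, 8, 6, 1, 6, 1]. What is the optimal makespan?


Apply Johnson's rule:
  Group 1 (a <= b): [(1, 1, 3), (4, 1, 1), (3, 5, 6), (2, 7, 8)]
  Group 2 (a > b): [(5, 11, 6), (6, 9, 1)]
Optimal job order: [1, 4, 3, 2, 5, 6]
Schedule:
  Job 1: M1 done at 1, M2 done at 4
  Job 4: M1 done at 2, M2 done at 5
  Job 3: M1 done at 7, M2 done at 13
  Job 2: M1 done at 14, M2 done at 22
  Job 5: M1 done at 25, M2 done at 31
  Job 6: M1 done at 34, M2 done at 35
Makespan = 35

35


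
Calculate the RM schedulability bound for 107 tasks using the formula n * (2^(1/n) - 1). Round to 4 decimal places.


Compute 2^(1/107) = 1.0064990387
Subtract 1: 1.0064990387 - 1 = 0.0064990387
Multiply by n: 107 * 0.0064990387 = 0.6953971409
Round to 4 dp: 0.6954

0.6954


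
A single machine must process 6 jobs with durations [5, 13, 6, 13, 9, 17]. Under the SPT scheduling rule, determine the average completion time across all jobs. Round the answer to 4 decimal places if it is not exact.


Sort jobs by processing time (SPT order): [5, 6, 9, 13, 13, 17]
Compute completion times sequentially:
  Job 1: processing = 5, completes at 5
  Job 2: processing = 6, completes at 11
  Job 3: processing = 9, completes at 20
  Job 4: processing = 13, completes at 33
  Job 5: processing = 13, completes at 46
  Job 6: processing = 17, completes at 63
Sum of completion times = 178
Average completion time = 178/6 = 29.6667

29.6667


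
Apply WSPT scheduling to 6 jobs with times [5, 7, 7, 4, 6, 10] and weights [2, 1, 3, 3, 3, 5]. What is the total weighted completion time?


Compute p/w ratios and sort ascending (WSPT): [(4, 3), (6, 3), (10, 5), (7, 3), (5, 2), (7, 1)]
Compute weighted completion times:
  Job (p=4,w=3): C=4, w*C=3*4=12
  Job (p=6,w=3): C=10, w*C=3*10=30
  Job (p=10,w=5): C=20, w*C=5*20=100
  Job (p=7,w=3): C=27, w*C=3*27=81
  Job (p=5,w=2): C=32, w*C=2*32=64
  Job (p=7,w=1): C=39, w*C=1*39=39
Total weighted completion time = 326

326


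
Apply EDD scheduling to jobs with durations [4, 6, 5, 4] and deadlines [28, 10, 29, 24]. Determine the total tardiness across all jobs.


Sort by due date (EDD order): [(6, 10), (4, 24), (4, 28), (5, 29)]
Compute completion times and tardiness:
  Job 1: p=6, d=10, C=6, tardiness=max(0,6-10)=0
  Job 2: p=4, d=24, C=10, tardiness=max(0,10-24)=0
  Job 3: p=4, d=28, C=14, tardiness=max(0,14-28)=0
  Job 4: p=5, d=29, C=19, tardiness=max(0,19-29)=0
Total tardiness = 0

0


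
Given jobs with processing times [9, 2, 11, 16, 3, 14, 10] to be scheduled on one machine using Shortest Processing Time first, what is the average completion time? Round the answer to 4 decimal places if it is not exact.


Sort jobs by processing time (SPT order): [2, 3, 9, 10, 11, 14, 16]
Compute completion times sequentially:
  Job 1: processing = 2, completes at 2
  Job 2: processing = 3, completes at 5
  Job 3: processing = 9, completes at 14
  Job 4: processing = 10, completes at 24
  Job 5: processing = 11, completes at 35
  Job 6: processing = 14, completes at 49
  Job 7: processing = 16, completes at 65
Sum of completion times = 194
Average completion time = 194/7 = 27.7143

27.7143


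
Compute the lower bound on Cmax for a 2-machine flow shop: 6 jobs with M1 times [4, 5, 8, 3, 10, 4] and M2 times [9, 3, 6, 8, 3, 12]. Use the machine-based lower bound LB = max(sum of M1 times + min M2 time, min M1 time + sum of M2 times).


LB1 = sum(M1 times) + min(M2 times) = 34 + 3 = 37
LB2 = min(M1 times) + sum(M2 times) = 3 + 41 = 44
Lower bound = max(LB1, LB2) = max(37, 44) = 44

44


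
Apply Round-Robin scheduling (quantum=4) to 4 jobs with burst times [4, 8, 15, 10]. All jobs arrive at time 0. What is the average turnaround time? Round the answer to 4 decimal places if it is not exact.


Time quantum = 4
Execution trace:
  J1 runs 4 units, time = 4
  J2 runs 4 units, time = 8
  J3 runs 4 units, time = 12
  J4 runs 4 units, time = 16
  J2 runs 4 units, time = 20
  J3 runs 4 units, time = 24
  J4 runs 4 units, time = 28
  J3 runs 4 units, time = 32
  J4 runs 2 units, time = 34
  J3 runs 3 units, time = 37
Finish times: [4, 20, 37, 34]
Average turnaround = 95/4 = 23.75

23.75


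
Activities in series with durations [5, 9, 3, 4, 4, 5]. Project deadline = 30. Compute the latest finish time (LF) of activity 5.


LF(activity 5) = deadline - sum of successor durations
Successors: activities 6 through 6 with durations [5]
Sum of successor durations = 5
LF = 30 - 5 = 25

25


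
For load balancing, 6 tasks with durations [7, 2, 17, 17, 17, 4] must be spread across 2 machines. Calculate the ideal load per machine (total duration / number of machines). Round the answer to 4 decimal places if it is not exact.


Total processing time = 7 + 2 + 17 + 17 + 17 + 4 = 64
Number of machines = 2
Ideal balanced load = 64 / 2 = 32.0

32.0


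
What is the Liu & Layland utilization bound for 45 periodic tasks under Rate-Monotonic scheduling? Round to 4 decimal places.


Compute 2^(1/45) = 1.0155225125
Subtract 1: 1.0155225125 - 1 = 0.0155225125
Multiply by n: 45 * 0.0155225125 = 0.6985130625
Round to 4 dp: 0.6985

0.6985


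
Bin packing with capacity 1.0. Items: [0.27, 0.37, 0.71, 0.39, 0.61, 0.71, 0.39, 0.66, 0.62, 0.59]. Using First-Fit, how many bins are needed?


Place items sequentially using First-Fit:
  Item 0.27 -> new Bin 1
  Item 0.37 -> Bin 1 (now 0.64)
  Item 0.71 -> new Bin 2
  Item 0.39 -> new Bin 3
  Item 0.61 -> Bin 3 (now 1.0)
  Item 0.71 -> new Bin 4
  Item 0.39 -> new Bin 5
  Item 0.66 -> new Bin 6
  Item 0.62 -> new Bin 7
  Item 0.59 -> Bin 5 (now 0.98)
Total bins used = 7

7


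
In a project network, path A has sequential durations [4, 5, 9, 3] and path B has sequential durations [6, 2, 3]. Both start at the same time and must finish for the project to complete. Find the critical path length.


Path A total = 4 + 5 + 9 + 3 = 21
Path B total = 6 + 2 + 3 = 11
Critical path = longest path = max(21, 11) = 21

21


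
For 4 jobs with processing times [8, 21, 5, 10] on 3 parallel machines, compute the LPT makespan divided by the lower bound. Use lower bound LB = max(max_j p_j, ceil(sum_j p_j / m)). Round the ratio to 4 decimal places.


LPT order: [21, 10, 8, 5]
Machine loads after assignment: [21, 10, 13]
LPT makespan = 21
Lower bound = max(max_job, ceil(total/3)) = max(21, 15) = 21
Ratio = 21 / 21 = 1.0

1.0


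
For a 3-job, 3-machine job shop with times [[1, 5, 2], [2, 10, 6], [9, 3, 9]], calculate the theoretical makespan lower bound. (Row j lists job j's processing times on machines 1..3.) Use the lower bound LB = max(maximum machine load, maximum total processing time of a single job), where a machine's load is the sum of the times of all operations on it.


Machine loads:
  Machine 1: 1 + 2 + 9 = 12
  Machine 2: 5 + 10 + 3 = 18
  Machine 3: 2 + 6 + 9 = 17
Max machine load = 18
Job totals:
  Job 1: 8
  Job 2: 18
  Job 3: 21
Max job total = 21
Lower bound = max(18, 21) = 21

21


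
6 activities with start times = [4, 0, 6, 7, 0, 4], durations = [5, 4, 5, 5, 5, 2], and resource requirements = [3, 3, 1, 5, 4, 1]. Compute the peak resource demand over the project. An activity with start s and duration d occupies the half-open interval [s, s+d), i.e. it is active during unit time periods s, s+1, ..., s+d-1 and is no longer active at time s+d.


Each activity i is active on [start_i, start_i + duration_i).
Compute total resource usage per time slot:
  t=0: active resources = [3, 4], total = 7
  t=1: active resources = [3, 4], total = 7
  t=2: active resources = [3, 4], total = 7
  t=3: active resources = [3, 4], total = 7
  t=4: active resources = [3, 4, 1], total = 8
  t=5: active resources = [3, 1], total = 4
  t=6: active resources = [3, 1], total = 4
  t=7: active resources = [3, 1, 5], total = 9
  t=8: active resources = [3, 1, 5], total = 9
  t=9: active resources = [1, 5], total = 6
  t=10: active resources = [1, 5], total = 6
  t=11: active resources = [5], total = 5
Peak resource demand = 9

9


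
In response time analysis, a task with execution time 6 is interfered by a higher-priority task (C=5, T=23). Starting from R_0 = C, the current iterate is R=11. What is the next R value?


R_next = C + ceil(R_prev / T_hp) * C_hp
ceil(11 / 23) = ceil(0.4783) = 1
Interference = 1 * 5 = 5
R_next = 6 + 5 = 11
R_next = R_prev, so the iteration has converged (response time = 11).

11


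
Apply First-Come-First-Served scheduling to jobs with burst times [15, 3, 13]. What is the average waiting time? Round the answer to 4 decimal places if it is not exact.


FCFS order (as given): [15, 3, 13]
Waiting times:
  Job 1: wait = 0
  Job 2: wait = 15
  Job 3: wait = 18
Sum of waiting times = 33
Average waiting time = 33/3 = 11.0

11.0


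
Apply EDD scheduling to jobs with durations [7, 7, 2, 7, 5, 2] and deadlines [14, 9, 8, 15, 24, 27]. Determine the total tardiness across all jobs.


Sort by due date (EDD order): [(2, 8), (7, 9), (7, 14), (7, 15), (5, 24), (2, 27)]
Compute completion times and tardiness:
  Job 1: p=2, d=8, C=2, tardiness=max(0,2-8)=0
  Job 2: p=7, d=9, C=9, tardiness=max(0,9-9)=0
  Job 3: p=7, d=14, C=16, tardiness=max(0,16-14)=2
  Job 4: p=7, d=15, C=23, tardiness=max(0,23-15)=8
  Job 5: p=5, d=24, C=28, tardiness=max(0,28-24)=4
  Job 6: p=2, d=27, C=30, tardiness=max(0,30-27)=3
Total tardiness = 17

17


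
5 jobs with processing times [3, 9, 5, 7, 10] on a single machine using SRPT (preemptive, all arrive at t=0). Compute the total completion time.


Since all jobs arrive at t=0, SRPT equals SPT ordering.
SPT order: [3, 5, 7, 9, 10]
Completion times:
  Job 1: p=3, C=3
  Job 2: p=5, C=8
  Job 3: p=7, C=15
  Job 4: p=9, C=24
  Job 5: p=10, C=34
Total completion time = 3 + 8 + 15 + 24 + 34 = 84

84


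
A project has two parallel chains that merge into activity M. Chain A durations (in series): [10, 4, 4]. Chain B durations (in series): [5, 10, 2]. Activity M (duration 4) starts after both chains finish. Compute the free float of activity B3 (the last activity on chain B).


ES(B3) = sum of predecessors on chain B = 15
EF(B3) = ES + duration = 15 + 2 = 17
Successor of B3 is M. ES(M) = max(sum(A), sum(B)) = max(18, 17) = 18
Free float = ES(successor) - EF(current) = 18 - 17 = 1

1


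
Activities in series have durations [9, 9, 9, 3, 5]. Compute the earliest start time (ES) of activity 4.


Activity 4 starts after activities 1 through 3 complete.
Predecessor durations: [9, 9, 9]
ES = 9 + 9 + 9 = 27

27


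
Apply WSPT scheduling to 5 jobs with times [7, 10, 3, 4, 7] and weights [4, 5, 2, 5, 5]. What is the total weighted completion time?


Compute p/w ratios and sort ascending (WSPT): [(4, 5), (7, 5), (3, 2), (7, 4), (10, 5)]
Compute weighted completion times:
  Job (p=4,w=5): C=4, w*C=5*4=20
  Job (p=7,w=5): C=11, w*C=5*11=55
  Job (p=3,w=2): C=14, w*C=2*14=28
  Job (p=7,w=4): C=21, w*C=4*21=84
  Job (p=10,w=5): C=31, w*C=5*31=155
Total weighted completion time = 342

342


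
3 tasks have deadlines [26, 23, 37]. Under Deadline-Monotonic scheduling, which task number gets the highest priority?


Sort tasks by relative deadline (ascending):
  Task 2: deadline = 23
  Task 1: deadline = 26
  Task 3: deadline = 37
Priority order (highest first): [2, 1, 3]
Highest priority task = 2

2


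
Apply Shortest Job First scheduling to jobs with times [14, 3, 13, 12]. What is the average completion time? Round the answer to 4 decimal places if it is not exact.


SJF order (ascending): [3, 12, 13, 14]
Completion times:
  Job 1: burst=3, C=3
  Job 2: burst=12, C=15
  Job 3: burst=13, C=28
  Job 4: burst=14, C=42
Average completion = 88/4 = 22.0

22.0


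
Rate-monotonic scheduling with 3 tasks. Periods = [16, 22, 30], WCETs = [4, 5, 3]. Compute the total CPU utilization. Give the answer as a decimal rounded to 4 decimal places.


Compute individual utilizations (exact fractions):
  Task 1: C/T = 4/16 = 1/4 (approx. 0.25)
  Task 2: C/T = 5/22 (approx. 0.2273)
  Task 3: C/T = 3/30 = 1/10 (approx. 0.1)
Total utilization U = 1/4 + 5/22 + 1/10 = 127/220
Rounded to 4 decimal places: U = 0.5773
RM (Liu & Layland) bound for 3 tasks = 0.779763; compare with U = 127/220 (approx. 0.577273)
U <= bound, so schedulable by RM sufficient condition.

0.5773


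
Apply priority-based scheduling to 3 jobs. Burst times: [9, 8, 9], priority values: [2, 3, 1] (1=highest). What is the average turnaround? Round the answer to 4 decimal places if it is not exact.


Sort by priority (ascending = highest first):
Order: [(1, 9), (2, 9), (3, 8)]
Completion times:
  Priority 1, burst=9, C=9
  Priority 2, burst=9, C=18
  Priority 3, burst=8, C=26
Average turnaround = 53/3 = 17.6667

17.6667


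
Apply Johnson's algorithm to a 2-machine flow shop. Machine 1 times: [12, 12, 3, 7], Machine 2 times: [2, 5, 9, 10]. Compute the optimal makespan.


Apply Johnson's rule:
  Group 1 (a <= b): [(3, 3, 9), (4, 7, 10)]
  Group 2 (a > b): [(2, 12, 5), (1, 12, 2)]
Optimal job order: [3, 4, 2, 1]
Schedule:
  Job 3: M1 done at 3, M2 done at 12
  Job 4: M1 done at 10, M2 done at 22
  Job 2: M1 done at 22, M2 done at 27
  Job 1: M1 done at 34, M2 done at 36
Makespan = 36

36


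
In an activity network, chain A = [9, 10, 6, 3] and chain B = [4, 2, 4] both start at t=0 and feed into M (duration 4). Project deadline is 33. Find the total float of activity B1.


Forward pass: ES(B1) = sum of predecessors on chain B = 0
EF = ES + duration = 0 + 4 = 4
Backward pass: LF(M) = deadline = 33; LS(M) = 33 - 4 = 29
LF(B1) = LS(M) - sum(successors on chain B) = 29 - 6 = 23
LS = LF - duration = 23 - 4 = 19
Total float = LS - ES = 19 - 0 = 19

19


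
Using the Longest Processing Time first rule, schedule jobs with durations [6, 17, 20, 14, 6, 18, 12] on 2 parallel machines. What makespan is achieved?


Sort jobs in decreasing order (LPT): [20, 18, 17, 14, 12, 6, 6]
Assign each job to the least loaded machine:
  Machine 1: jobs [20, 14, 12], load = 46
  Machine 2: jobs [18, 17, 6, 6], load = 47
Makespan = max load = 47

47


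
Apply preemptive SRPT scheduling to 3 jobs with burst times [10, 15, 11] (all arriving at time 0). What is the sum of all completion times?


Since all jobs arrive at t=0, SRPT equals SPT ordering.
SPT order: [10, 11, 15]
Completion times:
  Job 1: p=10, C=10
  Job 2: p=11, C=21
  Job 3: p=15, C=36
Total completion time = 10 + 21 + 36 = 67

67


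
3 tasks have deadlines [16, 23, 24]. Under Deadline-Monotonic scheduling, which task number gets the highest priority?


Sort tasks by relative deadline (ascending):
  Task 1: deadline = 16
  Task 2: deadline = 23
  Task 3: deadline = 24
Priority order (highest first): [1, 2, 3]
Highest priority task = 1

1


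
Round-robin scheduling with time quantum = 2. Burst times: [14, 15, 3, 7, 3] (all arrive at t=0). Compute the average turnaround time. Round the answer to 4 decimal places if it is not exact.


Time quantum = 2
Execution trace:
  J1 runs 2 units, time = 2
  J2 runs 2 units, time = 4
  J3 runs 2 units, time = 6
  J4 runs 2 units, time = 8
  J5 runs 2 units, time = 10
  J1 runs 2 units, time = 12
  J2 runs 2 units, time = 14
  J3 runs 1 units, time = 15
  J4 runs 2 units, time = 17
  J5 runs 1 units, time = 18
  J1 runs 2 units, time = 20
  J2 runs 2 units, time = 22
  J4 runs 2 units, time = 24
  J1 runs 2 units, time = 26
  J2 runs 2 units, time = 28
  J4 runs 1 units, time = 29
  J1 runs 2 units, time = 31
  J2 runs 2 units, time = 33
  J1 runs 2 units, time = 35
  J2 runs 2 units, time = 37
  J1 runs 2 units, time = 39
  J2 runs 2 units, time = 41
  J2 runs 1 units, time = 42
Finish times: [39, 42, 15, 29, 18]
Average turnaround = 143/5 = 28.6

28.6


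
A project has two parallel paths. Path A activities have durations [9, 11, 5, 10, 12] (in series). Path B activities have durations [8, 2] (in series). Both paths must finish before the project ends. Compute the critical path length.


Path A total = 9 + 11 + 5 + 10 + 12 = 47
Path B total = 8 + 2 = 10
Critical path = longest path = max(47, 10) = 47

47


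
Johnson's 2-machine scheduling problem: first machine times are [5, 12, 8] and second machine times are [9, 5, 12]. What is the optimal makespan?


Apply Johnson's rule:
  Group 1 (a <= b): [(1, 5, 9), (3, 8, 12)]
  Group 2 (a > b): [(2, 12, 5)]
Optimal job order: [1, 3, 2]
Schedule:
  Job 1: M1 done at 5, M2 done at 14
  Job 3: M1 done at 13, M2 done at 26
  Job 2: M1 done at 25, M2 done at 31
Makespan = 31

31


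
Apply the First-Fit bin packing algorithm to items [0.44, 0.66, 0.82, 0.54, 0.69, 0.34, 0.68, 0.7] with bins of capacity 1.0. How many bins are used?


Place items sequentially using First-Fit:
  Item 0.44 -> new Bin 1
  Item 0.66 -> new Bin 2
  Item 0.82 -> new Bin 3
  Item 0.54 -> Bin 1 (now 0.98)
  Item 0.69 -> new Bin 4
  Item 0.34 -> Bin 2 (now 1.0)
  Item 0.68 -> new Bin 5
  Item 0.7 -> new Bin 6
Total bins used = 6

6


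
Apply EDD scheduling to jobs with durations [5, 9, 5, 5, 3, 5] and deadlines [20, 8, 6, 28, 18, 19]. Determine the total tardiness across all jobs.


Sort by due date (EDD order): [(5, 6), (9, 8), (3, 18), (5, 19), (5, 20), (5, 28)]
Compute completion times and tardiness:
  Job 1: p=5, d=6, C=5, tardiness=max(0,5-6)=0
  Job 2: p=9, d=8, C=14, tardiness=max(0,14-8)=6
  Job 3: p=3, d=18, C=17, tardiness=max(0,17-18)=0
  Job 4: p=5, d=19, C=22, tardiness=max(0,22-19)=3
  Job 5: p=5, d=20, C=27, tardiness=max(0,27-20)=7
  Job 6: p=5, d=28, C=32, tardiness=max(0,32-28)=4
Total tardiness = 20

20


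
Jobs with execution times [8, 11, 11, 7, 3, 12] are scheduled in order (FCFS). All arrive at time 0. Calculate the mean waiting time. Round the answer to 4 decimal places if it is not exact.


FCFS order (as given): [8, 11, 11, 7, 3, 12]
Waiting times:
  Job 1: wait = 0
  Job 2: wait = 8
  Job 3: wait = 19
  Job 4: wait = 30
  Job 5: wait = 37
  Job 6: wait = 40
Sum of waiting times = 134
Average waiting time = 134/6 = 22.3333

22.3333


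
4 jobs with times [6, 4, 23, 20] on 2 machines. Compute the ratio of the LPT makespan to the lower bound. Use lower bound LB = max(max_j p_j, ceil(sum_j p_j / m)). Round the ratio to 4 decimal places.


LPT order: [23, 20, 6, 4]
Machine loads after assignment: [27, 26]
LPT makespan = 27
Lower bound = max(max_job, ceil(total/2)) = max(23, 27) = 27
Ratio = 27 / 27 = 1.0

1.0


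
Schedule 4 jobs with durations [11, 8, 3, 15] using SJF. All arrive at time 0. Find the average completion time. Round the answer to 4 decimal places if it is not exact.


SJF order (ascending): [3, 8, 11, 15]
Completion times:
  Job 1: burst=3, C=3
  Job 2: burst=8, C=11
  Job 3: burst=11, C=22
  Job 4: burst=15, C=37
Average completion = 73/4 = 18.25

18.25


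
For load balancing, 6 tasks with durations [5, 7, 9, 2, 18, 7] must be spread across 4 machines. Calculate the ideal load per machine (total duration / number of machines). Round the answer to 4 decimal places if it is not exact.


Total processing time = 5 + 7 + 9 + 2 + 18 + 7 = 48
Number of machines = 4
Ideal balanced load = 48 / 4 = 12.0

12.0


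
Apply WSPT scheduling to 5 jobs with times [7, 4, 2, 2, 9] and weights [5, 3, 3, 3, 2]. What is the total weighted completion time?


Compute p/w ratios and sort ascending (WSPT): [(2, 3), (2, 3), (4, 3), (7, 5), (9, 2)]
Compute weighted completion times:
  Job (p=2,w=3): C=2, w*C=3*2=6
  Job (p=2,w=3): C=4, w*C=3*4=12
  Job (p=4,w=3): C=8, w*C=3*8=24
  Job (p=7,w=5): C=15, w*C=5*15=75
  Job (p=9,w=2): C=24, w*C=2*24=48
Total weighted completion time = 165

165


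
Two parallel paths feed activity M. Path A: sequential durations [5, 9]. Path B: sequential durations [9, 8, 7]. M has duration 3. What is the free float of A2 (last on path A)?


ES(A2) = sum of predecessors on chain A = 5
EF(A2) = ES + duration = 5 + 9 = 14
Successor of A2 is M. ES(M) = max(sum(A), sum(B)) = max(14, 24) = 24
Free float = ES(successor) - EF(current) = 24 - 14 = 10

10


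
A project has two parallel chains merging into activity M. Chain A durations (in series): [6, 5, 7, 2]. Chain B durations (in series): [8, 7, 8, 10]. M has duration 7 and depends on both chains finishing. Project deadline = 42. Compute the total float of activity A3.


Forward pass: ES(A3) = sum of predecessors on chain A = 11
EF = ES + duration = 11 + 7 = 18
Backward pass: LF(M) = deadline = 42; LS(M) = 42 - 7 = 35
LF(A3) = LS(M) - sum(successors on chain A) = 35 - 2 = 33
LS = LF - duration = 33 - 7 = 26
Total float = LS - ES = 26 - 11 = 15

15


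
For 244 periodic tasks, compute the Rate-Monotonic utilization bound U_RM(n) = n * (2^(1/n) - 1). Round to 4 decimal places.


Compute 2^(1/244) = 1.0028448059
Subtract 1: 1.0028448059 - 1 = 0.0028448059
Multiply by n: 244 * 0.0028448059 = 0.6941326396
Round to 4 dp: 0.6941

0.6941


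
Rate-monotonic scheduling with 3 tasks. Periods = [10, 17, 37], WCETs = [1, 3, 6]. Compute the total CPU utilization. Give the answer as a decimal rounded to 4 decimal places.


Compute individual utilizations (exact fractions):
  Task 1: C/T = 1/10 (approx. 0.1)
  Task 2: C/T = 3/17 (approx. 0.1765)
  Task 3: C/T = 6/37 (approx. 0.1622)
Total utilization U = 1/10 + 3/17 + 6/37 = 2759/6290
Rounded to 4 decimal places: U = 0.4386
RM (Liu & Layland) bound for 3 tasks = 0.779763; compare with U = 2759/6290 (approx. 0.438633)
U <= bound, so schedulable by RM sufficient condition.

0.4386


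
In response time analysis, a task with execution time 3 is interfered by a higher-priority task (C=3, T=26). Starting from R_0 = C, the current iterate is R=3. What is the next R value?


R_next = C + ceil(R_prev / T_hp) * C_hp
ceil(3 / 26) = ceil(0.1154) = 1
Interference = 1 * 3 = 3
R_next = 3 + 3 = 6

6


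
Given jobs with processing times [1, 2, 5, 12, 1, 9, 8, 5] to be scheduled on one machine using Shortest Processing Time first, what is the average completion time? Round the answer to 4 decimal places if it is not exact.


Sort jobs by processing time (SPT order): [1, 1, 2, 5, 5, 8, 9, 12]
Compute completion times sequentially:
  Job 1: processing = 1, completes at 1
  Job 2: processing = 1, completes at 2
  Job 3: processing = 2, completes at 4
  Job 4: processing = 5, completes at 9
  Job 5: processing = 5, completes at 14
  Job 6: processing = 8, completes at 22
  Job 7: processing = 9, completes at 31
  Job 8: processing = 12, completes at 43
Sum of completion times = 126
Average completion time = 126/8 = 15.75

15.75


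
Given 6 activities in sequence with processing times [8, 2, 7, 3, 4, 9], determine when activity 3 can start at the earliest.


Activity 3 starts after activities 1 through 2 complete.
Predecessor durations: [8, 2]
ES = 8 + 2 = 10

10


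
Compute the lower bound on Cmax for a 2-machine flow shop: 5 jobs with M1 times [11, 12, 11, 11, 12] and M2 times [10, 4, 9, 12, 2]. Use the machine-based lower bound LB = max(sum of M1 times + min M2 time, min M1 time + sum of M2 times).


LB1 = sum(M1 times) + min(M2 times) = 57 + 2 = 59
LB2 = min(M1 times) + sum(M2 times) = 11 + 37 = 48
Lower bound = max(LB1, LB2) = max(59, 48) = 59

59


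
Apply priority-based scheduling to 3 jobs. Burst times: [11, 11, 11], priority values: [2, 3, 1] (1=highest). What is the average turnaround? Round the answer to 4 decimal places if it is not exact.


Sort by priority (ascending = highest first):
Order: [(1, 11), (2, 11), (3, 11)]
Completion times:
  Priority 1, burst=11, C=11
  Priority 2, burst=11, C=22
  Priority 3, burst=11, C=33
Average turnaround = 66/3 = 22.0

22.0


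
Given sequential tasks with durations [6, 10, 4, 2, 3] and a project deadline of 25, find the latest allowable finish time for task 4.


LF(activity 4) = deadline - sum of successor durations
Successors: activities 5 through 5 with durations [3]
Sum of successor durations = 3
LF = 25 - 3 = 22

22


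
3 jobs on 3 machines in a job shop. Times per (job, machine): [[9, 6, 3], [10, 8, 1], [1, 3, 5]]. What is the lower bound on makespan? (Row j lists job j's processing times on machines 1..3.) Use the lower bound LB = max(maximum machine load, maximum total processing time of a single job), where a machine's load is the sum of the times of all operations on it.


Machine loads:
  Machine 1: 9 + 10 + 1 = 20
  Machine 2: 6 + 8 + 3 = 17
  Machine 3: 3 + 1 + 5 = 9
Max machine load = 20
Job totals:
  Job 1: 18
  Job 2: 19
  Job 3: 9
Max job total = 19
Lower bound = max(20, 19) = 20

20


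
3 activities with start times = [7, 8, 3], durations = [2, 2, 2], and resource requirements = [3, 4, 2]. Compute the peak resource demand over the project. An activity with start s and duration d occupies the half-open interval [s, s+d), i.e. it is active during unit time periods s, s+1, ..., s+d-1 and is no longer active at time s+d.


Each activity i is active on [start_i, start_i + duration_i).
Compute total resource usage per time slot:
  t=0: active resources = [], total = 0
  t=1: active resources = [], total = 0
  t=2: active resources = [], total = 0
  t=3: active resources = [2], total = 2
  t=4: active resources = [2], total = 2
  t=5: active resources = [], total = 0
  t=6: active resources = [], total = 0
  t=7: active resources = [3], total = 3
  t=8: active resources = [3, 4], total = 7
  t=9: active resources = [4], total = 4
Peak resource demand = 7

7


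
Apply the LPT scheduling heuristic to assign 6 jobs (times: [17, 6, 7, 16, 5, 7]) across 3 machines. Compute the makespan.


Sort jobs in decreasing order (LPT): [17, 16, 7, 7, 6, 5]
Assign each job to the least loaded machine:
  Machine 1: jobs [17], load = 17
  Machine 2: jobs [16, 5], load = 21
  Machine 3: jobs [7, 7, 6], load = 20
Makespan = max load = 21

21


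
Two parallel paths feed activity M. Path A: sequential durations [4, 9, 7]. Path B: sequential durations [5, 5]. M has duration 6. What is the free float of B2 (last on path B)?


ES(B2) = sum of predecessors on chain B = 5
EF(B2) = ES + duration = 5 + 5 = 10
Successor of B2 is M. ES(M) = max(sum(A), sum(B)) = max(20, 10) = 20
Free float = ES(successor) - EF(current) = 20 - 10 = 10

10


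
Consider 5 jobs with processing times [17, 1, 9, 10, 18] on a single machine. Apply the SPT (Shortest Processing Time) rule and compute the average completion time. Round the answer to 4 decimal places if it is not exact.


Sort jobs by processing time (SPT order): [1, 9, 10, 17, 18]
Compute completion times sequentially:
  Job 1: processing = 1, completes at 1
  Job 2: processing = 9, completes at 10
  Job 3: processing = 10, completes at 20
  Job 4: processing = 17, completes at 37
  Job 5: processing = 18, completes at 55
Sum of completion times = 123
Average completion time = 123/5 = 24.6

24.6


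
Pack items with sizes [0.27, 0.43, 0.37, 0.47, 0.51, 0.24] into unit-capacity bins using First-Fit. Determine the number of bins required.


Place items sequentially using First-Fit:
  Item 0.27 -> new Bin 1
  Item 0.43 -> Bin 1 (now 0.7)
  Item 0.37 -> new Bin 2
  Item 0.47 -> Bin 2 (now 0.84)
  Item 0.51 -> new Bin 3
  Item 0.24 -> Bin 1 (now 0.94)
Total bins used = 3

3


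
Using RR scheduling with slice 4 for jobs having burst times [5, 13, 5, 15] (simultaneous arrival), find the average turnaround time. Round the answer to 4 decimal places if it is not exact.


Time quantum = 4
Execution trace:
  J1 runs 4 units, time = 4
  J2 runs 4 units, time = 8
  J3 runs 4 units, time = 12
  J4 runs 4 units, time = 16
  J1 runs 1 units, time = 17
  J2 runs 4 units, time = 21
  J3 runs 1 units, time = 22
  J4 runs 4 units, time = 26
  J2 runs 4 units, time = 30
  J4 runs 4 units, time = 34
  J2 runs 1 units, time = 35
  J4 runs 3 units, time = 38
Finish times: [17, 35, 22, 38]
Average turnaround = 112/4 = 28.0

28.0


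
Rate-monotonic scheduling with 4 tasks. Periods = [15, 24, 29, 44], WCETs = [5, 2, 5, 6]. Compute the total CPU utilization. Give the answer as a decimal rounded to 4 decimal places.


Compute individual utilizations (exact fractions):
  Task 1: C/T = 5/15 = 1/3 (approx. 0.3333)
  Task 2: C/T = 2/24 = 1/12 (approx. 0.0833)
  Task 3: C/T = 5/29 (approx. 0.1724)
  Task 4: C/T = 6/44 = 3/22 (approx. 0.1364)
Total utilization U = 1/3 + 1/12 + 5/29 + 3/22 = 2777/3828
Rounded to 4 decimal places: U = 0.7254
RM (Liu & Layland) bound for 4 tasks = 0.756828; compare with U = 2777/3828 (approx. 0.725444)
U <= bound, so schedulable by RM sufficient condition.

0.7254


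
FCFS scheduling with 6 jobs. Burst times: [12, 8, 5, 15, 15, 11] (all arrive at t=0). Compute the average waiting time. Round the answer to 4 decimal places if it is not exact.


FCFS order (as given): [12, 8, 5, 15, 15, 11]
Waiting times:
  Job 1: wait = 0
  Job 2: wait = 12
  Job 3: wait = 20
  Job 4: wait = 25
  Job 5: wait = 40
  Job 6: wait = 55
Sum of waiting times = 152
Average waiting time = 152/6 = 25.3333

25.3333


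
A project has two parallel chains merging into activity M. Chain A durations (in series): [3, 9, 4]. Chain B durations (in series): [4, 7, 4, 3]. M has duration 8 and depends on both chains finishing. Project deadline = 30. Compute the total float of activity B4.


Forward pass: ES(B4) = sum of predecessors on chain B = 15
EF = ES + duration = 15 + 3 = 18
Backward pass: LF(M) = deadline = 30; LS(M) = 30 - 8 = 22
LF(B4) = LS(M) - sum(successors on chain B) = 22 - 0 = 22
LS = LF - duration = 22 - 3 = 19
Total float = LS - ES = 19 - 15 = 4

4


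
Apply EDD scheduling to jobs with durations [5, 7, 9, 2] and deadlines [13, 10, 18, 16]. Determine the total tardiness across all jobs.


Sort by due date (EDD order): [(7, 10), (5, 13), (2, 16), (9, 18)]
Compute completion times and tardiness:
  Job 1: p=7, d=10, C=7, tardiness=max(0,7-10)=0
  Job 2: p=5, d=13, C=12, tardiness=max(0,12-13)=0
  Job 3: p=2, d=16, C=14, tardiness=max(0,14-16)=0
  Job 4: p=9, d=18, C=23, tardiness=max(0,23-18)=5
Total tardiness = 5

5


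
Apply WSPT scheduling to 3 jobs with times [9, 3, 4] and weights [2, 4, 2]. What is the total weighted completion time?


Compute p/w ratios and sort ascending (WSPT): [(3, 4), (4, 2), (9, 2)]
Compute weighted completion times:
  Job (p=3,w=4): C=3, w*C=4*3=12
  Job (p=4,w=2): C=7, w*C=2*7=14
  Job (p=9,w=2): C=16, w*C=2*16=32
Total weighted completion time = 58

58


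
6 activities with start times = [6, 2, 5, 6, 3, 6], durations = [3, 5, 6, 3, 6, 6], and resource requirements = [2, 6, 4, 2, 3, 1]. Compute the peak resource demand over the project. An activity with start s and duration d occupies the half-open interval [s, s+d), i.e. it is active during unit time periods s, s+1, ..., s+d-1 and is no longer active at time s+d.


Each activity i is active on [start_i, start_i + duration_i).
Compute total resource usage per time slot:
  t=0: active resources = [], total = 0
  t=1: active resources = [], total = 0
  t=2: active resources = [6], total = 6
  t=3: active resources = [6, 3], total = 9
  t=4: active resources = [6, 3], total = 9
  t=5: active resources = [6, 4, 3], total = 13
  t=6: active resources = [2, 6, 4, 2, 3, 1], total = 18
  t=7: active resources = [2, 4, 2, 3, 1], total = 12
  t=8: active resources = [2, 4, 2, 3, 1], total = 12
  t=9: active resources = [4, 1], total = 5
  t=10: active resources = [4, 1], total = 5
  t=11: active resources = [1], total = 1
Peak resource demand = 18

18


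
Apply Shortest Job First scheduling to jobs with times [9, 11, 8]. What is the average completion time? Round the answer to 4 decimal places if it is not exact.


SJF order (ascending): [8, 9, 11]
Completion times:
  Job 1: burst=8, C=8
  Job 2: burst=9, C=17
  Job 3: burst=11, C=28
Average completion = 53/3 = 17.6667

17.6667


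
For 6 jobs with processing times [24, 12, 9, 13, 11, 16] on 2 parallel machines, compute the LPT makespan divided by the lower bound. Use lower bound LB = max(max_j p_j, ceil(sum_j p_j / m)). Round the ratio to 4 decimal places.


LPT order: [24, 16, 13, 12, 11, 9]
Machine loads after assignment: [45, 40]
LPT makespan = 45
Lower bound = max(max_job, ceil(total/2)) = max(24, 43) = 43
Ratio = 45 / 43 = 1.0465

1.0465


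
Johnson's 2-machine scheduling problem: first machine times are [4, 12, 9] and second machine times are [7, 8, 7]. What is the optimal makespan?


Apply Johnson's rule:
  Group 1 (a <= b): [(1, 4, 7)]
  Group 2 (a > b): [(2, 12, 8), (3, 9, 7)]
Optimal job order: [1, 2, 3]
Schedule:
  Job 1: M1 done at 4, M2 done at 11
  Job 2: M1 done at 16, M2 done at 24
  Job 3: M1 done at 25, M2 done at 32
Makespan = 32

32


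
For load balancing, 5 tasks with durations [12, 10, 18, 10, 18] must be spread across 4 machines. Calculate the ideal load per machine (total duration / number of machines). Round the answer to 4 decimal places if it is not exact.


Total processing time = 12 + 10 + 18 + 10 + 18 = 68
Number of machines = 4
Ideal balanced load = 68 / 4 = 17.0

17.0


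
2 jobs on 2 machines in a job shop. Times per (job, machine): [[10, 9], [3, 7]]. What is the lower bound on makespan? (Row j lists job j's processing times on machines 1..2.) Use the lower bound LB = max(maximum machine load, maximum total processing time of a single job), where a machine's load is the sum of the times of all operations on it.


Machine loads:
  Machine 1: 10 + 3 = 13
  Machine 2: 9 + 7 = 16
Max machine load = 16
Job totals:
  Job 1: 19
  Job 2: 10
Max job total = 19
Lower bound = max(16, 19) = 19

19


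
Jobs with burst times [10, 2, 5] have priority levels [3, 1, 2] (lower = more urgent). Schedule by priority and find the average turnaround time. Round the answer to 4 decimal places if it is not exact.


Sort by priority (ascending = highest first):
Order: [(1, 2), (2, 5), (3, 10)]
Completion times:
  Priority 1, burst=2, C=2
  Priority 2, burst=5, C=7
  Priority 3, burst=10, C=17
Average turnaround = 26/3 = 8.6667

8.6667


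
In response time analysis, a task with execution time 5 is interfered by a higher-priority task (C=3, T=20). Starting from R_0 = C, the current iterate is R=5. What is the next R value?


R_next = C + ceil(R_prev / T_hp) * C_hp
ceil(5 / 20) = ceil(0.25) = 1
Interference = 1 * 3 = 3
R_next = 5 + 3 = 8

8


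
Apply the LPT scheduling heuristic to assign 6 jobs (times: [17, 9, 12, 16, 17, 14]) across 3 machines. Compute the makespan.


Sort jobs in decreasing order (LPT): [17, 17, 16, 14, 12, 9]
Assign each job to the least loaded machine:
  Machine 1: jobs [17, 12], load = 29
  Machine 2: jobs [17, 9], load = 26
  Machine 3: jobs [16, 14], load = 30
Makespan = max load = 30

30


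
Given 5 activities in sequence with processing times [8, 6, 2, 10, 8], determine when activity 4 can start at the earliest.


Activity 4 starts after activities 1 through 3 complete.
Predecessor durations: [8, 6, 2]
ES = 8 + 6 + 2 = 16

16


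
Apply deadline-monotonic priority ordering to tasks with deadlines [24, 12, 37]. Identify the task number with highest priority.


Sort tasks by relative deadline (ascending):
  Task 2: deadline = 12
  Task 1: deadline = 24
  Task 3: deadline = 37
Priority order (highest first): [2, 1, 3]
Highest priority task = 2

2


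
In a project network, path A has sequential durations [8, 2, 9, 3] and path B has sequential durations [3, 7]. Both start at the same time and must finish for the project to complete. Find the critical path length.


Path A total = 8 + 2 + 9 + 3 = 22
Path B total = 3 + 7 = 10
Critical path = longest path = max(22, 10) = 22

22


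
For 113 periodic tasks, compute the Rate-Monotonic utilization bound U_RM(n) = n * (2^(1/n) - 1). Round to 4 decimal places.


Compute 2^(1/113) = 1.0061528976
Subtract 1: 1.0061528976 - 1 = 0.0061528976
Multiply by n: 113 * 0.0061528976 = 0.6952774288
Round to 4 dp: 0.6953

0.6953


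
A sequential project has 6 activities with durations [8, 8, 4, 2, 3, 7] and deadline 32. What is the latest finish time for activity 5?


LF(activity 5) = deadline - sum of successor durations
Successors: activities 6 through 6 with durations [7]
Sum of successor durations = 7
LF = 32 - 7 = 25

25


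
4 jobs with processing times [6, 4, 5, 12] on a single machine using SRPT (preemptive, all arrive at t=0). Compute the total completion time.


Since all jobs arrive at t=0, SRPT equals SPT ordering.
SPT order: [4, 5, 6, 12]
Completion times:
  Job 1: p=4, C=4
  Job 2: p=5, C=9
  Job 3: p=6, C=15
  Job 4: p=12, C=27
Total completion time = 4 + 9 + 15 + 27 = 55

55


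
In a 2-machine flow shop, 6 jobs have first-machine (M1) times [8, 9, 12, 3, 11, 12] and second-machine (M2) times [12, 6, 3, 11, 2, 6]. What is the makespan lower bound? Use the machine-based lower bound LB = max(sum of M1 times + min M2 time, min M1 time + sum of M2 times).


LB1 = sum(M1 times) + min(M2 times) = 55 + 2 = 57
LB2 = min(M1 times) + sum(M2 times) = 3 + 40 = 43
Lower bound = max(LB1, LB2) = max(57, 43) = 57

57


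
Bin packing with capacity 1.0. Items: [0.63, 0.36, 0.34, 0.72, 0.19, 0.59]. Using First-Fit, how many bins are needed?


Place items sequentially using First-Fit:
  Item 0.63 -> new Bin 1
  Item 0.36 -> Bin 1 (now 0.99)
  Item 0.34 -> new Bin 2
  Item 0.72 -> new Bin 3
  Item 0.19 -> Bin 2 (now 0.53)
  Item 0.59 -> new Bin 4
Total bins used = 4

4


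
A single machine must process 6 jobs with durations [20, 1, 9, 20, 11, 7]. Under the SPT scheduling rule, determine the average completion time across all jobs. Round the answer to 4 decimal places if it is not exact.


Sort jobs by processing time (SPT order): [1, 7, 9, 11, 20, 20]
Compute completion times sequentially:
  Job 1: processing = 1, completes at 1
  Job 2: processing = 7, completes at 8
  Job 3: processing = 9, completes at 17
  Job 4: processing = 11, completes at 28
  Job 5: processing = 20, completes at 48
  Job 6: processing = 20, completes at 68
Sum of completion times = 170
Average completion time = 170/6 = 28.3333

28.3333
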